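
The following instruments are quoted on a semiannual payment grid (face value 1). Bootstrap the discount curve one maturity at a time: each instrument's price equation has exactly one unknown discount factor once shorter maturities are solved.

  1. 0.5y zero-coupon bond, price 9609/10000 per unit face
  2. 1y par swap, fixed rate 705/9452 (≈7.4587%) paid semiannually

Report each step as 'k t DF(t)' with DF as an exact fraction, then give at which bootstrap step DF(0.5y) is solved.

step 1 [0.5y] zero: DF = P = 9609/10000 ≈ 0.960900
step 2 [1y] swap r/2=705/18904: DF=(1 − 705/18904·(0.960900))/(1+705/18904) = 1859/2000 ≈ 0.929500

1 1/2 9609/10000
2 1 1859/2000
DF(0.5y) is solved at step 1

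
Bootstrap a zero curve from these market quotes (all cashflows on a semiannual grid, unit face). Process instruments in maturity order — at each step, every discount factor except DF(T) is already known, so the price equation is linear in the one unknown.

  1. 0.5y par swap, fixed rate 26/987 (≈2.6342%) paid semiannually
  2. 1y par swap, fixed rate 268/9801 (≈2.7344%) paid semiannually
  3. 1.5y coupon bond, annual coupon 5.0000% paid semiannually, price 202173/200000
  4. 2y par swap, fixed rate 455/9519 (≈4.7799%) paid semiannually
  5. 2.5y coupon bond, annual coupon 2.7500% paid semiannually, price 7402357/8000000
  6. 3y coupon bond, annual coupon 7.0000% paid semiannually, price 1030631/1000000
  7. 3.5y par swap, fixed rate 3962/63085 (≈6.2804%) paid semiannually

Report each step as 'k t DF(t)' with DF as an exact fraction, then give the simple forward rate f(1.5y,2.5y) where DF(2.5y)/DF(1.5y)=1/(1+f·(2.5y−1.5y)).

step 1 [0.5y] swap r/2=13/987: DF=(1 − 13/987·(0))/(1+13/987) = 987/1000 ≈ 0.987000
step 2 [1y] swap r/2=134/9801: DF=(1 − 134/9801·(0.987000))/(1+134/9801) = 2433/2500 ≈ 0.973200
step 3 [1.5y] bond c/2=1/40: DF=(202173/200000 − 1/40·(0.987000+0.973200))/(1+1/40) = 1173/1250 ≈ 0.938400
step 4 [2y] swap r/2=455/19038: DF=(1 − 455/19038·(0.987000+0.973200+0.938400))/(1+455/19038) = 909/1000 ≈ 0.909000
step 5 [2.5y] bond c/2=11/800: DF=(7402357/8000000 − 11/800·(0.987000+0.973200+0.938400+0.909000))/(1+11/800) = 8611/10000 ≈ 0.861100
step 6 [3y] bond c/2=7/200: DF=(1030631/1000000 − 7/200·(0.987000+0.973200+0.938400+0.909000+0.861100))/(1+7/200) = 8379/10000 ≈ 0.837900
step 7 [3.5y] swap r/2=1981/63085: DF=(1 − 1981/63085·(0.987000+0.973200+0.938400+0.909000+0.861100+0.837900))/(1+1981/63085) = 8019/10000 ≈ 0.801900

1 1/2 987/1000
2 1 2433/2500
3 3/2 1173/1250
4 2 909/1000
5 5/2 8611/10000
6 3 8379/10000
7 7/2 8019/10000
f(1.5y,2.5y) = ((1173/1250)/(8611/10000) − 1)/(1) = 773/8611 ≈ 8.9769%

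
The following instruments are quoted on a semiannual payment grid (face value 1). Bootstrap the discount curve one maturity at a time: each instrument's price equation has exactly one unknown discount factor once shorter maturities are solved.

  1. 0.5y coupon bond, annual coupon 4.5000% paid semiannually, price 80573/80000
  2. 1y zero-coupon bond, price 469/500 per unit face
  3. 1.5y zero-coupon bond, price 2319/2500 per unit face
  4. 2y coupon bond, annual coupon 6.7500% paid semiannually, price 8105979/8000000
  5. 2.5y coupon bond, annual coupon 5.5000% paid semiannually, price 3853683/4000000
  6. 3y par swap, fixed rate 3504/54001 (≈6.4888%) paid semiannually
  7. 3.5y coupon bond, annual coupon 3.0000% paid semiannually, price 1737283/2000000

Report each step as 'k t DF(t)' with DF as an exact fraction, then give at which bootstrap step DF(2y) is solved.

1 1/2 197/200
2 1 469/500
3 3/2 2319/2500
4 2 8871/10000
5 5/2 1047/1250
6 3 1031/1250
7 7/2 97/125
DF(2y) is solved at step 4

step 1 [0.5y] bond c/2=9/400: DF=(80573/80000 − 9/400·(0))/(1+9/400) = 197/200 ≈ 0.985000
step 2 [1y] zero: DF = P = 469/500 ≈ 0.938000
step 3 [1.5y] zero: DF = P = 2319/2500 ≈ 0.927600
step 4 [2y] bond c/2=27/800: DF=(8105979/8000000 − 27/800·(0.985000+0.938000+0.927600))/(1+27/800) = 8871/10000 ≈ 0.887100
step 5 [2.5y] bond c/2=11/400: DF=(3853683/4000000 − 11/400·(0.985000+0.938000+0.927600+0.887100))/(1+11/400) = 1047/1250 ≈ 0.837600
step 6 [3y] swap r/2=1752/54001: DF=(1 − 1752/54001·(0.985000+0.938000+0.927600+0.887100+0.837600))/(1+1752/54001) = 1031/1250 ≈ 0.824800
step 7 [3.5y] bond c/2=3/200: DF=(1737283/2000000 − 3/200·(0.985000+0.938000+0.927600+0.887100+0.837600+0.824800))/(1+3/200) = 97/125 ≈ 0.776000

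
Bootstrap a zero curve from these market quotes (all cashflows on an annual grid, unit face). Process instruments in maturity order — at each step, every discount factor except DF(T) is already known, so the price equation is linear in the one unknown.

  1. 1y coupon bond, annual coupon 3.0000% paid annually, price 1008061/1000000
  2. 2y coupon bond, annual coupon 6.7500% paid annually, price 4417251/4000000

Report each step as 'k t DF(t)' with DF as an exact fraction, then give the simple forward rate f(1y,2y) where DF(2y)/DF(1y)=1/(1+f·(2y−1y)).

1 1 9787/10000
2 2 4863/5000
f(1y,2y) = ((9787/10000)/(4863/5000) − 1)/(1) = 61/9726 ≈ 0.6272%

step 1 [1y] bond c/1=3/100: DF=(1008061/1000000 − 3/100·(0))/(1+3/100) = 9787/10000 ≈ 0.978700
step 2 [2y] bond c/1=27/400: DF=(4417251/4000000 − 27/400·(0.978700))/(1+27/400) = 4863/5000 ≈ 0.972600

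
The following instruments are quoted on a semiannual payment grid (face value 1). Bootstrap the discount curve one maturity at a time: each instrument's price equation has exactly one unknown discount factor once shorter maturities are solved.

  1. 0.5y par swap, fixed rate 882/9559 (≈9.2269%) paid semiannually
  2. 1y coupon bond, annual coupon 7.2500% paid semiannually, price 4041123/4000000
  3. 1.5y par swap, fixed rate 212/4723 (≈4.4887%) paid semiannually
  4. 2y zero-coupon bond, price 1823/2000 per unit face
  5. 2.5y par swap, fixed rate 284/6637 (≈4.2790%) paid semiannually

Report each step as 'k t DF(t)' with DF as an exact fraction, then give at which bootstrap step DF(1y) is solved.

step 1 [0.5y] swap r/2=441/9559: DF=(1 − 441/9559·(0))/(1+441/9559) = 9559/10000 ≈ 0.955900
step 2 [1y] bond c/2=29/800: DF=(4041123/4000000 − 29/800·(0.955900))/(1+29/800) = 1883/2000 ≈ 0.941500
step 3 [1.5y] swap r/2=106/4723: DF=(1 − 106/4723·(0.955900+0.941500))/(1+106/4723) = 2341/2500 ≈ 0.936400
step 4 [2y] zero: DF = P = 1823/2000 ≈ 0.911500
step 5 [2.5y] swap r/2=142/6637: DF=(1 − 142/6637·(0.955900+0.941500+0.936400+0.911500))/(1+142/6637) = 4503/5000 ≈ 0.900600

1 1/2 9559/10000
2 1 1883/2000
3 3/2 2341/2500
4 2 1823/2000
5 5/2 4503/5000
DF(1y) is solved at step 2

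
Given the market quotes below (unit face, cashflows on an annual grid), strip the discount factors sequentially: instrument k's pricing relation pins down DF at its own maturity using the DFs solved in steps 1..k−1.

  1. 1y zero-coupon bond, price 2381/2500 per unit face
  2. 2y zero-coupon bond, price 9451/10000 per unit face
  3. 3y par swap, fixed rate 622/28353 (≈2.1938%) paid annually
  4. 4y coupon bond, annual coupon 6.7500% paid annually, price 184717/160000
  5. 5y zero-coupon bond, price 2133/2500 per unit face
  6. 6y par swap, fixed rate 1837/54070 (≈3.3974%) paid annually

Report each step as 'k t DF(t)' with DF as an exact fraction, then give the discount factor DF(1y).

step 1 [1y] zero: DF = P = 2381/2500 ≈ 0.952400
step 2 [2y] zero: DF = P = 9451/10000 ≈ 0.945100
step 3 [3y] swap r/1=622/28353: DF=(1 − 622/28353·(0.952400+0.945100))/(1+622/28353) = 4689/5000 ≈ 0.937800
step 4 [4y] bond c/1=27/400: DF=(184717/160000 − 27/400·(0.952400+0.945100+0.937800))/(1+27/400) = 4511/5000 ≈ 0.902200
step 5 [5y] zero: DF = P = 2133/2500 ≈ 0.853200
step 6 [6y] swap r/1=1837/54070: DF=(1 − 1837/54070·(0.952400+0.945100+0.937800+0.902200+0.853200))/(1+1837/54070) = 8163/10000 ≈ 0.816300

1 1 2381/2500
2 2 9451/10000
3 3 4689/5000
4 4 4511/5000
5 5 2133/2500
6 6 8163/10000
DF(1y) = 2381/2500 ≈ 0.952400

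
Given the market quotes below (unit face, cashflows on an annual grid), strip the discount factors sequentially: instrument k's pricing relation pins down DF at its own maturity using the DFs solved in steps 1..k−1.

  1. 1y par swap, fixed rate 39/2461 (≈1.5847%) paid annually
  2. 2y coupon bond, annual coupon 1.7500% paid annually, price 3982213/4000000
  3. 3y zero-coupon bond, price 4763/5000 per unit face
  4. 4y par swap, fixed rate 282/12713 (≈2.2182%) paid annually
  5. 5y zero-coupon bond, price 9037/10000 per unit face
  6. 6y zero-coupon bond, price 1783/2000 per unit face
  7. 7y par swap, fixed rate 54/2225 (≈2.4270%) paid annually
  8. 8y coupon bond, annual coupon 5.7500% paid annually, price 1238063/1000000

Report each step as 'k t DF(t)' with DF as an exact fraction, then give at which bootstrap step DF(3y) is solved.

step 1 [1y] swap r/1=39/2461: DF=(1 − 39/2461·(0))/(1+39/2461) = 2461/2500 ≈ 0.984400
step 2 [2y] bond c/1=7/400: DF=(3982213/4000000 − 7/400·(0.984400))/(1+7/400) = 1923/2000 ≈ 0.961500
step 3 [3y] zero: DF = P = 4763/5000 ≈ 0.952600
step 4 [4y] swap r/1=282/12713: DF=(1 − 282/12713·(0.984400+0.961500+0.952600))/(1+282/12713) = 4577/5000 ≈ 0.915400
step 5 [5y] zero: DF = P = 9037/10000 ≈ 0.903700
step 6 [6y] zero: DF = P = 1783/2000 ≈ 0.891500
step 7 [7y] swap r/1=54/2225: DF=(1 − 54/2225·(0.984400+0.961500+0.952600+0.915400+0.903700+0.891500))/(1+54/2225) = 4217/5000 ≈ 0.843400
step 8 [8y] bond c/1=23/400: DF=(1238063/1000000 − 23/400·(0.984400+0.961500+0.952600+0.915400+0.903700+0.891500+0.843400))/(1+23/400) = 8199/10000 ≈ 0.819900

1 1 2461/2500
2 2 1923/2000
3 3 4763/5000
4 4 4577/5000
5 5 9037/10000
6 6 1783/2000
7 7 4217/5000
8 8 8199/10000
DF(3y) is solved at step 3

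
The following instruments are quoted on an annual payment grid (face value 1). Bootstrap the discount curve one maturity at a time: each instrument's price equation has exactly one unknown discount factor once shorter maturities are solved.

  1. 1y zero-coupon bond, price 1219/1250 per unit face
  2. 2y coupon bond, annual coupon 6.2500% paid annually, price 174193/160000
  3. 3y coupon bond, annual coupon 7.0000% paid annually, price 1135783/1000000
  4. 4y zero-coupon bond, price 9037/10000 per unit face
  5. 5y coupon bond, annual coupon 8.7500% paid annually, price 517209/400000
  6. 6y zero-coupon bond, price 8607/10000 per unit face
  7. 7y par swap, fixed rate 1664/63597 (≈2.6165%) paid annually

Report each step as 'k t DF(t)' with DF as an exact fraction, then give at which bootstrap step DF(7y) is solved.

step 1 [1y] zero: DF = P = 1219/1250 ≈ 0.975200
step 2 [2y] bond c/1=1/16: DF=(174193/160000 − 1/16·(0.975200))/(1+1/16) = 9673/10000 ≈ 0.967300
step 3 [3y] bond c/1=7/100: DF=(1135783/1000000 − 7/100·(0.975200+0.967300))/(1+7/100) = 584/625 ≈ 0.934400
step 4 [4y] zero: DF = P = 9037/10000 ≈ 0.903700
step 5 [5y] bond c/1=7/80: DF=(517209/400000 − 7/80·(0.975200+0.967300+0.934400+0.903700))/(1+7/80) = 553/625 ≈ 0.884800
step 6 [6y] zero: DF = P = 8607/10000 ≈ 0.860700
step 7 [7y] swap r/1=1664/63597: DF=(1 − 1664/63597·(0.975200+0.967300+0.934400+0.903700+0.884800+0.860700))/(1+1664/63597) = 521/625 ≈ 0.833600

1 1 1219/1250
2 2 9673/10000
3 3 584/625
4 4 9037/10000
5 5 553/625
6 6 8607/10000
7 7 521/625
DF(7y) is solved at step 7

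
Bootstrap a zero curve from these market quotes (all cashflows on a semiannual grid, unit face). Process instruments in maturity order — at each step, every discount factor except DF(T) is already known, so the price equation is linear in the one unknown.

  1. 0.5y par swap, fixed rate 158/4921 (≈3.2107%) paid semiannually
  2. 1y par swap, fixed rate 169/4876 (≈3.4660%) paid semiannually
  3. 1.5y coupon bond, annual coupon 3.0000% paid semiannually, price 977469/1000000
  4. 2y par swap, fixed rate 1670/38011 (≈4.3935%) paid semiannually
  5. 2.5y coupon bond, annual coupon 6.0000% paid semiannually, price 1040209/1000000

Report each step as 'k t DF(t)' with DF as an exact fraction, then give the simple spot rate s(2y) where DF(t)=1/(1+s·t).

step 1 [0.5y] swap r/2=79/4921: DF=(1 − 79/4921·(0))/(1+79/4921) = 4921/5000 ≈ 0.984200
step 2 [1y] swap r/2=169/9752: DF=(1 − 169/9752·(0.984200))/(1+169/9752) = 4831/5000 ≈ 0.966200
step 3 [1.5y] bond c/2=3/200: DF=(977469/1000000 − 3/200·(0.984200+0.966200))/(1+3/200) = 4671/5000 ≈ 0.934200
step 4 [2y] swap r/2=835/38011: DF=(1 − 835/38011·(0.984200+0.966200+0.934200))/(1+835/38011) = 1833/2000 ≈ 0.916500
step 5 [2.5y] bond c/2=3/100: DF=(1040209/1000000 − 3/100·(0.984200+0.966200+0.934200+0.916500))/(1+3/100) = 562/625 ≈ 0.899200

1 1/2 4921/5000
2 1 4831/5000
3 3/2 4671/5000
4 2 1833/2000
5 5/2 562/625
s(2y) = (1/(1833/2000) − 1)/(2) = 167/3666 ≈ 4.5554%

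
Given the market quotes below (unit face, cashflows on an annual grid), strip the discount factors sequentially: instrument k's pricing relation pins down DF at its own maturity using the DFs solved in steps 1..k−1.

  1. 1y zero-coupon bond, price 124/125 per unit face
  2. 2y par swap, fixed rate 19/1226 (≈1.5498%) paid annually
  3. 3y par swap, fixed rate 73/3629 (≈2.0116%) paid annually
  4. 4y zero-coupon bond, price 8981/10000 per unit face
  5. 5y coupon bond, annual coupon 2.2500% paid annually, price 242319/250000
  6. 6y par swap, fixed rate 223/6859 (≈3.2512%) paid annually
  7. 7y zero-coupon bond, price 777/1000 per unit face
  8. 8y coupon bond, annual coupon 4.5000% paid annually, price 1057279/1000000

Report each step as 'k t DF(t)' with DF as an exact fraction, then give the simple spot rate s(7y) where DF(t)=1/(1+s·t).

1 1 124/125
2 2 606/625
3 3 1177/1250
4 4 8981/10000
5 5 8643/10000
6 6 1027/1250
7 7 777/1000
8 8 371/500
s(7y) = (1/(777/1000) − 1)/(7) = 223/5439 ≈ 4.1000%

step 1 [1y] zero: DF = P = 124/125 ≈ 0.992000
step 2 [2y] swap r/1=19/1226: DF=(1 − 19/1226·(0.992000))/(1+19/1226) = 606/625 ≈ 0.969600
step 3 [3y] swap r/1=73/3629: DF=(1 − 73/3629·(0.992000+0.969600))/(1+73/3629) = 1177/1250 ≈ 0.941600
step 4 [4y] zero: DF = P = 8981/10000 ≈ 0.898100
step 5 [5y] bond c/1=9/400: DF=(242319/250000 − 9/400·(0.992000+0.969600+0.941600+0.898100))/(1+9/400) = 8643/10000 ≈ 0.864300
step 6 [6y] swap r/1=223/6859: DF=(1 − 223/6859·(0.992000+0.969600+0.941600+0.898100+0.864300))/(1+223/6859) = 1027/1250 ≈ 0.821600
step 7 [7y] zero: DF = P = 777/1000 ≈ 0.777000
step 8 [8y] bond c/1=9/200: DF=(1057279/1000000 − 9/200·(0.992000+0.969600+0.941600+0.898100+0.864300+0.821600+0.777000))/(1+9/200) = 371/500 ≈ 0.742000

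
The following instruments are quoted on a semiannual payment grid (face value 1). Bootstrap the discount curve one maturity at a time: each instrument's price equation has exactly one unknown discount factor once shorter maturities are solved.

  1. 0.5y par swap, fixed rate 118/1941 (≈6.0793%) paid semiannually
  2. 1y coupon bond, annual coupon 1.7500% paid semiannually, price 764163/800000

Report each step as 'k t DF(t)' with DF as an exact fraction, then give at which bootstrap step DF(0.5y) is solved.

1 1/2 1941/2000
2 1 1877/2000
DF(0.5y) is solved at step 1

step 1 [0.5y] swap r/2=59/1941: DF=(1 − 59/1941·(0))/(1+59/1941) = 1941/2000 ≈ 0.970500
step 2 [1y] bond c/2=7/800: DF=(764163/800000 − 7/800·(0.970500))/(1+7/800) = 1877/2000 ≈ 0.938500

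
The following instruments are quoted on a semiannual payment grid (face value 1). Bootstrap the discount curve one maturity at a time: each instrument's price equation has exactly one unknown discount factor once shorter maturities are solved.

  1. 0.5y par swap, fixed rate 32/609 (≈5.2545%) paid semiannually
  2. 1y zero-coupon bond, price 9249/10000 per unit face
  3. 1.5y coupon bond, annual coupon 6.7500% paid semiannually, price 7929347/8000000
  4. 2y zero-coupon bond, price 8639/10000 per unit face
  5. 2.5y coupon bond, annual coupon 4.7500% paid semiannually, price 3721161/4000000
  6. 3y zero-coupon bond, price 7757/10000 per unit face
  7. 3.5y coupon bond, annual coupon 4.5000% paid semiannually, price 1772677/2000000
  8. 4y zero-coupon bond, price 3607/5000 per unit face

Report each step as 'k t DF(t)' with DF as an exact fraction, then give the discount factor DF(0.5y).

step 1 [0.5y] swap r/2=16/609: DF=(1 − 16/609·(0))/(1+16/609) = 609/625 ≈ 0.974400
step 2 [1y] zero: DF = P = 9249/10000 ≈ 0.924900
step 3 [1.5y] bond c/2=27/800: DF=(7929347/8000000 − 27/800·(0.974400+0.924900))/(1+27/800) = 1121/1250 ≈ 0.896800
step 4 [2y] zero: DF = P = 8639/10000 ≈ 0.863900
step 5 [2.5y] bond c/2=19/800: DF=(3721161/4000000 − 19/800·(0.974400+0.924900+0.896800+0.863900))/(1+19/800) = 4119/5000 ≈ 0.823800
step 6 [3y] zero: DF = P = 7757/10000 ≈ 0.775700
step 7 [3.5y] bond c/2=9/400: DF=(1772677/2000000 − 9/400·(0.974400+0.924900+0.896800+0.863900+0.823800+0.775700))/(1+9/400) = 7511/10000 ≈ 0.751100
step 8 [4y] zero: DF = P = 3607/5000 ≈ 0.721400

1 1/2 609/625
2 1 9249/10000
3 3/2 1121/1250
4 2 8639/10000
5 5/2 4119/5000
6 3 7757/10000
7 7/2 7511/10000
8 4 3607/5000
DF(0.5y) = 609/625 ≈ 0.974400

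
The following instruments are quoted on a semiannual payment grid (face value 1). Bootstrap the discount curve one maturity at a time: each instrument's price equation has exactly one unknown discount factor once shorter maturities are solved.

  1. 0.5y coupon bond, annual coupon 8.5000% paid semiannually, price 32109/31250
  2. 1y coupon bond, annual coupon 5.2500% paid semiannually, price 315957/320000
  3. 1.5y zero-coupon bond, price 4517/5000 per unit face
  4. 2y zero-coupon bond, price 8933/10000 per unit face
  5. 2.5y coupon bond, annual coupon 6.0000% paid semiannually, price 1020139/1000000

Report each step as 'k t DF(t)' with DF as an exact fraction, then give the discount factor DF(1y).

step 1 [0.5y] bond c/2=17/400: DF=(32109/31250 − 17/400·(0))/(1+17/400) = 616/625 ≈ 0.985600
step 2 [1y] bond c/2=21/800: DF=(315957/320000 − 21/800·(0.985600))/(1+21/800) = 9369/10000 ≈ 0.936900
step 3 [1.5y] zero: DF = P = 4517/5000 ≈ 0.903400
step 4 [2y] zero: DF = P = 8933/10000 ≈ 0.893300
step 5 [2.5y] bond c/2=3/100: DF=(1020139/1000000 − 3/100·(0.985600+0.936900+0.903400+0.893300))/(1+3/100) = 8821/10000 ≈ 0.882100

1 1/2 616/625
2 1 9369/10000
3 3/2 4517/5000
4 2 8933/10000
5 5/2 8821/10000
DF(1y) = 9369/10000 ≈ 0.936900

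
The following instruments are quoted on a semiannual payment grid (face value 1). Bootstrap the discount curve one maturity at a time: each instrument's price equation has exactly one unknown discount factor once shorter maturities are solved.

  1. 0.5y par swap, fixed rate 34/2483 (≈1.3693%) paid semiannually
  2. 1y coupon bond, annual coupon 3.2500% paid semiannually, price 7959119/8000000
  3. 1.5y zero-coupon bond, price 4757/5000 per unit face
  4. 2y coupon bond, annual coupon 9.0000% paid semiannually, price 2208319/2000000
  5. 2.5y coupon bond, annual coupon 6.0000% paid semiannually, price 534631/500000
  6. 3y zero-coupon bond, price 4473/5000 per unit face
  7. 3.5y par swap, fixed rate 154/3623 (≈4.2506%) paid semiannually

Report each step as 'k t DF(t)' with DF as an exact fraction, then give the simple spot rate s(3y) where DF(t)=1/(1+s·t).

1 1/2 2483/2500
2 1 9631/10000
3 3/2 4757/5000
4 2 4657/5000
5 5/2 9263/10000
6 3 4473/5000
7 7/2 4307/5000
s(3y) = (1/(4473/5000) − 1)/(3) = 527/13419 ≈ 3.9273%

step 1 [0.5y] swap r/2=17/2483: DF=(1 − 17/2483·(0))/(1+17/2483) = 2483/2500 ≈ 0.993200
step 2 [1y] bond c/2=13/800: DF=(7959119/8000000 − 13/800·(0.993200))/(1+13/800) = 9631/10000 ≈ 0.963100
step 3 [1.5y] zero: DF = P = 4757/5000 ≈ 0.951400
step 4 [2y] bond c/2=9/200: DF=(2208319/2000000 − 9/200·(0.993200+0.963100+0.951400))/(1+9/200) = 4657/5000 ≈ 0.931400
step 5 [2.5y] bond c/2=3/100: DF=(534631/500000 − 3/100·(0.993200+0.963100+0.951400+0.931400))/(1+3/100) = 9263/10000 ≈ 0.926300
step 6 [3y] zero: DF = P = 4473/5000 ≈ 0.894600
step 7 [3.5y] swap r/2=77/3623: DF=(1 − 77/3623·(0.993200+0.963100+0.951400+0.931400+0.926300+0.894600))/(1+77/3623) = 4307/5000 ≈ 0.861400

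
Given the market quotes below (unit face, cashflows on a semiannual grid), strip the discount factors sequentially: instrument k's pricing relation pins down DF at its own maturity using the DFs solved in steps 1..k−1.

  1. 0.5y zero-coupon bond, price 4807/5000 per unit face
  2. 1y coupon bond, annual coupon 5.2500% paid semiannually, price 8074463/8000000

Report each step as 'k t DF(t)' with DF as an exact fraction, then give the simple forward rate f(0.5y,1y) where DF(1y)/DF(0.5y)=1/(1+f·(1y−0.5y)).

step 1 [0.5y] zero: DF = P = 4807/5000 ≈ 0.961400
step 2 [1y] bond c/2=21/800: DF=(8074463/8000000 − 21/800·(0.961400))/(1+21/800) = 9589/10000 ≈ 0.958900

1 1/2 4807/5000
2 1 9589/10000
f(0.5y,1y) = ((4807/5000)/(9589/10000) − 1)/(1/2) = 50/9589 ≈ 0.5214%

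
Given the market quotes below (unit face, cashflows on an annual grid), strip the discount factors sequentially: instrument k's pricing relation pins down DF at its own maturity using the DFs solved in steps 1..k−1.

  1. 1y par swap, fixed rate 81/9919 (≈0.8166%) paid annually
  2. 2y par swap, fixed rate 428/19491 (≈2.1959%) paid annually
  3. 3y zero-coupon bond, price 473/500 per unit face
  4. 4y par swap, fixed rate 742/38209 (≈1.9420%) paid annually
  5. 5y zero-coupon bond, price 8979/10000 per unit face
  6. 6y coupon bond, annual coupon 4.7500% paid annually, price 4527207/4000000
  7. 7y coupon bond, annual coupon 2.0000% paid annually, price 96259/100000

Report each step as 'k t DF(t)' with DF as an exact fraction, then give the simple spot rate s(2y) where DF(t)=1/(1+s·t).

step 1 [1y] swap r/1=81/9919: DF=(1 − 81/9919·(0))/(1+81/9919) = 9919/10000 ≈ 0.991900
step 2 [2y] swap r/1=428/19491: DF=(1 − 428/19491·(0.991900))/(1+428/19491) = 2393/2500 ≈ 0.957200
step 3 [3y] zero: DF = P = 473/500 ≈ 0.946000
step 4 [4y] swap r/1=742/38209: DF=(1 − 742/38209·(0.991900+0.957200+0.946000))/(1+742/38209) = 4629/5000 ≈ 0.925800
step 5 [5y] zero: DF = P = 8979/10000 ≈ 0.897900
step 6 [6y] bond c/1=19/400: DF=(4527207/4000000 − 19/400·(0.991900+0.957200+0.946000+0.925800+0.897900))/(1+19/400) = 1733/2000 ≈ 0.866500
step 7 [7y] bond c/1=1/50: DF=(96259/100000 − 1/50·(0.991900+0.957200+0.946000+0.925800+0.897900+0.866500))/(1+1/50) = 4171/5000 ≈ 0.834200

1 1 9919/10000
2 2 2393/2500
3 3 473/500
4 4 4629/5000
5 5 8979/10000
6 6 1733/2000
7 7 4171/5000
s(2y) = (1/(2393/2500) − 1)/(2) = 107/4786 ≈ 2.2357%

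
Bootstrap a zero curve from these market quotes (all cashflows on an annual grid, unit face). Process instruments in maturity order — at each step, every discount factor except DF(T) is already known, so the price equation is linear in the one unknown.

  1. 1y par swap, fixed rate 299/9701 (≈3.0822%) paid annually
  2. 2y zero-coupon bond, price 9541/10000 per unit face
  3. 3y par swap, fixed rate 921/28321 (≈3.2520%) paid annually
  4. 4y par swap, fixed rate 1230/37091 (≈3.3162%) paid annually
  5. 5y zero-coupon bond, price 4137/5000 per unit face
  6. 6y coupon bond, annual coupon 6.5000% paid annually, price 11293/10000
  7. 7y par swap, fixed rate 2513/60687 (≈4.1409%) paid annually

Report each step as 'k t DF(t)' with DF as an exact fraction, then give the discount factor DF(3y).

step 1 [1y] swap r/1=299/9701: DF=(1 − 299/9701·(0))/(1+299/9701) = 9701/10000 ≈ 0.970100
step 2 [2y] zero: DF = P = 9541/10000 ≈ 0.954100
step 3 [3y] swap r/1=921/28321: DF=(1 − 921/28321·(0.970100+0.954100))/(1+921/28321) = 9079/10000 ≈ 0.907900
step 4 [4y] swap r/1=1230/37091: DF=(1 − 1230/37091·(0.970100+0.954100+0.907900))/(1+1230/37091) = 877/1000 ≈ 0.877000
step 5 [5y] zero: DF = P = 4137/5000 ≈ 0.827400
step 6 [6y] bond c/1=13/200: DF=(11293/10000 − 13/200·(0.970100+0.954100+0.907900+0.877000+0.827400))/(1+13/200) = 1567/2000 ≈ 0.783500
step 7 [7y] swap r/1=2513/60687: DF=(1 − 2513/60687·(0.970100+0.954100+0.907900+0.877000+0.827400+0.783500))/(1+2513/60687) = 7487/10000 ≈ 0.748700

1 1 9701/10000
2 2 9541/10000
3 3 9079/10000
4 4 877/1000
5 5 4137/5000
6 6 1567/2000
7 7 7487/10000
DF(3y) = 9079/10000 ≈ 0.907900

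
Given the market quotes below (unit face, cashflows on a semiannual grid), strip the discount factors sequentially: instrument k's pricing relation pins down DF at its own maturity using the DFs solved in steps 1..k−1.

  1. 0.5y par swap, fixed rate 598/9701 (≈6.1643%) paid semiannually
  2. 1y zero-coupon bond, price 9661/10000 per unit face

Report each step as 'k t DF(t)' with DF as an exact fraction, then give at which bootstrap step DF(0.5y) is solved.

1 1/2 9701/10000
2 1 9661/10000
DF(0.5y) is solved at step 1

step 1 [0.5y] swap r/2=299/9701: DF=(1 − 299/9701·(0))/(1+299/9701) = 9701/10000 ≈ 0.970100
step 2 [1y] zero: DF = P = 9661/10000 ≈ 0.966100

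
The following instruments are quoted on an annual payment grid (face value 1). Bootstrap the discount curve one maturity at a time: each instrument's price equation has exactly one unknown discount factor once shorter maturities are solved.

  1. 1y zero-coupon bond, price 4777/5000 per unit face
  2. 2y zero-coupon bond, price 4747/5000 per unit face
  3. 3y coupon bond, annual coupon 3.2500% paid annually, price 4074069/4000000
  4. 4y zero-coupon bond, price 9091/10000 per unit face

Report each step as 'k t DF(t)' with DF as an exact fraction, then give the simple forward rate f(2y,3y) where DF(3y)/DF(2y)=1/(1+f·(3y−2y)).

1 1 4777/5000
2 2 4747/5000
3 3 1853/2000
4 4 9091/10000
f(2y,3y) = ((4747/5000)/(1853/2000) − 1)/(1) = 229/9265 ≈ 2.4717%

step 1 [1y] zero: DF = P = 4777/5000 ≈ 0.955400
step 2 [2y] zero: DF = P = 4747/5000 ≈ 0.949400
step 3 [3y] bond c/1=13/400: DF=(4074069/4000000 − 13/400·(0.955400+0.949400))/(1+13/400) = 1853/2000 ≈ 0.926500
step 4 [4y] zero: DF = P = 9091/10000 ≈ 0.909100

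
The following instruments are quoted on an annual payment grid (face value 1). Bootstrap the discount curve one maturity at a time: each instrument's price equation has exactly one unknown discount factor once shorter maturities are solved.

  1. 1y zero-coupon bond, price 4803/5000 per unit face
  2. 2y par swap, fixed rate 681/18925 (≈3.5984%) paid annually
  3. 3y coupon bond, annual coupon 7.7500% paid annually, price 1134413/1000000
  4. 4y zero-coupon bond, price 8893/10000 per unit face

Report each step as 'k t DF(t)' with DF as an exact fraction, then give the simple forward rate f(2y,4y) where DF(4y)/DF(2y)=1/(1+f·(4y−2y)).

1 1 4803/5000
2 2 9319/10000
3 3 9167/10000
4 4 8893/10000
f(2y,4y) = ((9319/10000)/(8893/10000) − 1)/(2) = 213/8893 ≈ 2.3951%

step 1 [1y] zero: DF = P = 4803/5000 ≈ 0.960600
step 2 [2y] swap r/1=681/18925: DF=(1 − 681/18925·(0.960600))/(1+681/18925) = 9319/10000 ≈ 0.931900
step 3 [3y] bond c/1=31/400: DF=(1134413/1000000 − 31/400·(0.960600+0.931900))/(1+31/400) = 9167/10000 ≈ 0.916700
step 4 [4y] zero: DF = P = 8893/10000 ≈ 0.889300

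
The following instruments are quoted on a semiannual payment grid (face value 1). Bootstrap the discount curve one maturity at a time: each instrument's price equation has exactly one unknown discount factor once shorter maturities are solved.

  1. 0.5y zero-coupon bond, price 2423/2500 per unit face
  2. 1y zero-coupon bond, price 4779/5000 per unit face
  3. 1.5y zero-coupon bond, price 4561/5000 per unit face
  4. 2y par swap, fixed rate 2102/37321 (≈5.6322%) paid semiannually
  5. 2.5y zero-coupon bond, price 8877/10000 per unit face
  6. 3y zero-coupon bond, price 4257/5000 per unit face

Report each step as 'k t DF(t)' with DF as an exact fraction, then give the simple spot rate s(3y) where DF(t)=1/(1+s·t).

1 1/2 2423/2500
2 1 4779/5000
3 3/2 4561/5000
4 2 8949/10000
5 5/2 8877/10000
6 3 4257/5000
s(3y) = (1/(4257/5000) − 1)/(3) = 743/12771 ≈ 5.8179%

step 1 [0.5y] zero: DF = P = 2423/2500 ≈ 0.969200
step 2 [1y] zero: DF = P = 4779/5000 ≈ 0.955800
step 3 [1.5y] zero: DF = P = 4561/5000 ≈ 0.912200
step 4 [2y] swap r/2=1051/37321: DF=(1 − 1051/37321·(0.969200+0.955800+0.912200))/(1+1051/37321) = 8949/10000 ≈ 0.894900
step 5 [2.5y] zero: DF = P = 8877/10000 ≈ 0.887700
step 6 [3y] zero: DF = P = 4257/5000 ≈ 0.851400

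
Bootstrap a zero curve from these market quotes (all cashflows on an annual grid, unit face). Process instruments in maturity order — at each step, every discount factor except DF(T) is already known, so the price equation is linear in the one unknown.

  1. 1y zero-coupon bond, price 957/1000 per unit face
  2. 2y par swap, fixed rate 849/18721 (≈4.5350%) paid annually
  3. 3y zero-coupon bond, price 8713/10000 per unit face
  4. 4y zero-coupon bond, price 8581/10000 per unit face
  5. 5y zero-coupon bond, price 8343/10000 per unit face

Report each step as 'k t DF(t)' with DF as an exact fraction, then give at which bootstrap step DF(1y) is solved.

step 1 [1y] zero: DF = P = 957/1000 ≈ 0.957000
step 2 [2y] swap r/1=849/18721: DF=(1 − 849/18721·(0.957000))/(1+849/18721) = 9151/10000 ≈ 0.915100
step 3 [3y] zero: DF = P = 8713/10000 ≈ 0.871300
step 4 [4y] zero: DF = P = 8581/10000 ≈ 0.858100
step 5 [5y] zero: DF = P = 8343/10000 ≈ 0.834300

1 1 957/1000
2 2 9151/10000
3 3 8713/10000
4 4 8581/10000
5 5 8343/10000
DF(1y) is solved at step 1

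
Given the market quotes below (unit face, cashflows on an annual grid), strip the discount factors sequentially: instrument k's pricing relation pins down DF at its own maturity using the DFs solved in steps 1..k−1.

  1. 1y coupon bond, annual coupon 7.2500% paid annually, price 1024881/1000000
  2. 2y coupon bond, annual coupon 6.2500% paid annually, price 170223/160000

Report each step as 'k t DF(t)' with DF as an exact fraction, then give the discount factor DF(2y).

1 1 2389/2500
2 2 9451/10000
DF(2y) = 9451/10000 ≈ 0.945100

step 1 [1y] bond c/1=29/400: DF=(1024881/1000000 − 29/400·(0))/(1+29/400) = 2389/2500 ≈ 0.955600
step 2 [2y] bond c/1=1/16: DF=(170223/160000 − 1/16·(0.955600))/(1+1/16) = 9451/10000 ≈ 0.945100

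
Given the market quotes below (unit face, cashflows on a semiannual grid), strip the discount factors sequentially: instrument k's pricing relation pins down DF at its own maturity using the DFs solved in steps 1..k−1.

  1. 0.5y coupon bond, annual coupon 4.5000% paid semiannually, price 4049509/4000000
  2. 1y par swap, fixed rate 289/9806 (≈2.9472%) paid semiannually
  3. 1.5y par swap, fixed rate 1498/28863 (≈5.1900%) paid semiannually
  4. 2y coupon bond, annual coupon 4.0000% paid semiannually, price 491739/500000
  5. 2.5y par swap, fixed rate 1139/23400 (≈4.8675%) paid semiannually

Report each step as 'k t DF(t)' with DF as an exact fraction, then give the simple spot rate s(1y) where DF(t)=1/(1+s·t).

step 1 [0.5y] bond c/2=9/400: DF=(4049509/4000000 − 9/400·(0))/(1+9/400) = 9901/10000 ≈ 0.990100
step 2 [1y] swap r/2=289/19612: DF=(1 − 289/19612·(0.990100))/(1+289/19612) = 9711/10000 ≈ 0.971100
step 3 [1.5y] swap r/2=749/28863: DF=(1 − 749/28863·(0.990100+0.971100))/(1+749/28863) = 9251/10000 ≈ 0.925100
step 4 [2y] bond c/2=1/50: DF=(491739/500000 − 1/50·(0.990100+0.971100+0.925100))/(1+1/50) = 2269/2500 ≈ 0.907600
step 5 [2.5y] swap r/2=1139/46800: DF=(1 − 1139/46800·(0.990100+0.971100+0.925100+0.907600))/(1+1139/46800) = 8861/10000 ≈ 0.886100

1 1/2 9901/10000
2 1 9711/10000
3 3/2 9251/10000
4 2 2269/2500
5 5/2 8861/10000
s(1y) = (1/(9711/10000) − 1)/(1) = 289/9711 ≈ 2.9760%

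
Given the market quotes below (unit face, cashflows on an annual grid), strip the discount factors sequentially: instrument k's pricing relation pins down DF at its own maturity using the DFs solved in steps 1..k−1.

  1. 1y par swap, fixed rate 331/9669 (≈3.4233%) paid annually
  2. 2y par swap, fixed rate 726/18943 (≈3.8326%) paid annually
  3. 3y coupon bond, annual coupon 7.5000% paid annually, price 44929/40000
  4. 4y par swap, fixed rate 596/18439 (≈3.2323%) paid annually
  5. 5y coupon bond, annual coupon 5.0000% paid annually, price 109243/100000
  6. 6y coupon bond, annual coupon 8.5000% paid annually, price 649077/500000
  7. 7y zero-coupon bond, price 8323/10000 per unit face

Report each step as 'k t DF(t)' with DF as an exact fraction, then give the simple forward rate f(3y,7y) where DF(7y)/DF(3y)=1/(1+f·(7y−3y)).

1 1 9669/10000
2 2 4637/5000
3 3 9127/10000
4 4 1101/1250
5 5 1081/1250
6 6 4199/5000
7 7 8323/10000
f(3y,7y) = ((9127/10000)/(8323/10000) − 1)/(4) = 201/8323 ≈ 2.4150%

step 1 [1y] swap r/1=331/9669: DF=(1 − 331/9669·(0))/(1+331/9669) = 9669/10000 ≈ 0.966900
step 2 [2y] swap r/1=726/18943: DF=(1 − 726/18943·(0.966900))/(1+726/18943) = 4637/5000 ≈ 0.927400
step 3 [3y] bond c/1=3/40: DF=(44929/40000 − 3/40·(0.966900+0.927400))/(1+3/40) = 9127/10000 ≈ 0.912700
step 4 [4y] swap r/1=596/18439: DF=(1 − 596/18439·(0.966900+0.927400+0.912700))/(1+596/18439) = 1101/1250 ≈ 0.880800
step 5 [5y] bond c/1=1/20: DF=(109243/100000 − 1/20·(0.966900+0.927400+0.912700+0.880800))/(1+1/20) = 1081/1250 ≈ 0.864800
step 6 [6y] bond c/1=17/200: DF=(649077/500000 − 17/200·(0.966900+0.927400+0.912700+0.880800+0.864800))/(1+17/200) = 4199/5000 ≈ 0.839800
step 7 [7y] zero: DF = P = 8323/10000 ≈ 0.832300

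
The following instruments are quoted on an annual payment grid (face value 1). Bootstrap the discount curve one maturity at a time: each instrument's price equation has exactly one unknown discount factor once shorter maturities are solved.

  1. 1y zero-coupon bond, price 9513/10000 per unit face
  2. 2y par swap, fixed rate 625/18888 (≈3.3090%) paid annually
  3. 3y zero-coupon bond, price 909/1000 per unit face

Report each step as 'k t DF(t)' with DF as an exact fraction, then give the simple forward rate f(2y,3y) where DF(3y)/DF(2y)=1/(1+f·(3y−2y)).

step 1 [1y] zero: DF = P = 9513/10000 ≈ 0.951300
step 2 [2y] swap r/1=625/18888: DF=(1 − 625/18888·(0.951300))/(1+625/18888) = 15/16 ≈ 0.937500
step 3 [3y] zero: DF = P = 909/1000 ≈ 0.909000

1 1 9513/10000
2 2 15/16
3 3 909/1000
f(2y,3y) = ((15/16)/(909/1000) − 1)/(1) = 19/606 ≈ 3.1353%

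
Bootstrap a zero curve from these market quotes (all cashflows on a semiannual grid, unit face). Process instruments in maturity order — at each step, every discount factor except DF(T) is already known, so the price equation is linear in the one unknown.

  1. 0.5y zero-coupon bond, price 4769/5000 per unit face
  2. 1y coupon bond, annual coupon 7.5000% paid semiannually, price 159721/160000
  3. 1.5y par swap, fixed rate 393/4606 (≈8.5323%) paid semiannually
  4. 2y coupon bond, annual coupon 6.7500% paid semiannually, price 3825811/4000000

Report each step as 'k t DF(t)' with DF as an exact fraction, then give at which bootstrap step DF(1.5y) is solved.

1 1/2 4769/5000
2 1 9277/10000
3 3/2 8821/10000
4 2 167/200
DF(1.5y) is solved at step 3

step 1 [0.5y] zero: DF = P = 4769/5000 ≈ 0.953800
step 2 [1y] bond c/2=3/80: DF=(159721/160000 − 3/80·(0.953800))/(1+3/80) = 9277/10000 ≈ 0.927700
step 3 [1.5y] swap r/2=393/9212: DF=(1 − 393/9212·(0.953800+0.927700))/(1+393/9212) = 8821/10000 ≈ 0.882100
step 4 [2y] bond c/2=27/800: DF=(3825811/4000000 − 27/800·(0.953800+0.927700+0.882100))/(1+27/800) = 167/200 ≈ 0.835000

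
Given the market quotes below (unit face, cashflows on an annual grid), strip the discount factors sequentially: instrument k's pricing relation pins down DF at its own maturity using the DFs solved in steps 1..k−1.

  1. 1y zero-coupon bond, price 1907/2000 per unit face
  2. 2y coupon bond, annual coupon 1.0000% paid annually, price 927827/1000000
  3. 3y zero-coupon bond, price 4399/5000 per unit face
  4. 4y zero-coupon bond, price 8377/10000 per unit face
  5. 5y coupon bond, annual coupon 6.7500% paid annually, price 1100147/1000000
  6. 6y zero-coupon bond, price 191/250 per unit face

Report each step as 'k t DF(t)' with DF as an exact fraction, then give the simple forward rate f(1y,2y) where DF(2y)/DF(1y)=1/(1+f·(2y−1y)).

step 1 [1y] zero: DF = P = 1907/2000 ≈ 0.953500
step 2 [2y] bond c/1=1/100: DF=(927827/1000000 − 1/100·(0.953500))/(1+1/100) = 2273/2500 ≈ 0.909200
step 3 [3y] zero: DF = P = 4399/5000 ≈ 0.879800
step 4 [4y] zero: DF = P = 8377/10000 ≈ 0.837700
step 5 [5y] bond c/1=27/400: DF=(1100147/1000000 − 27/400·(0.953500+0.909200+0.879800+0.837700))/(1+27/400) = 4021/5000 ≈ 0.804200
step 6 [6y] zero: DF = P = 191/250 ≈ 0.764000

1 1 1907/2000
2 2 2273/2500
3 3 4399/5000
4 4 8377/10000
5 5 4021/5000
6 6 191/250
f(1y,2y) = ((1907/2000)/(2273/2500) − 1)/(1) = 443/9092 ≈ 4.8724%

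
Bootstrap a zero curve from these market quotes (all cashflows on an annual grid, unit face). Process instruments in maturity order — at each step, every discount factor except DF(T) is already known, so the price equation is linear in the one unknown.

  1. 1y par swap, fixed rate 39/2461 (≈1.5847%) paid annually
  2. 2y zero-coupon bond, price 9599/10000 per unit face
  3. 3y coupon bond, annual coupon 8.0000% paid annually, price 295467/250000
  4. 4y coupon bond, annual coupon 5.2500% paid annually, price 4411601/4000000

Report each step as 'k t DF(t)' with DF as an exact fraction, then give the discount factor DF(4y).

1 1 2461/2500
2 2 9599/10000
3 3 9503/10000
4 4 1807/2000
DF(4y) = 1807/2000 ≈ 0.903500

step 1 [1y] swap r/1=39/2461: DF=(1 − 39/2461·(0))/(1+39/2461) = 2461/2500 ≈ 0.984400
step 2 [2y] zero: DF = P = 9599/10000 ≈ 0.959900
step 3 [3y] bond c/1=2/25: DF=(295467/250000 − 2/25·(0.984400+0.959900))/(1+2/25) = 9503/10000 ≈ 0.950300
step 4 [4y] bond c/1=21/400: DF=(4411601/4000000 − 21/400·(0.984400+0.959900+0.950300))/(1+21/400) = 1807/2000 ≈ 0.903500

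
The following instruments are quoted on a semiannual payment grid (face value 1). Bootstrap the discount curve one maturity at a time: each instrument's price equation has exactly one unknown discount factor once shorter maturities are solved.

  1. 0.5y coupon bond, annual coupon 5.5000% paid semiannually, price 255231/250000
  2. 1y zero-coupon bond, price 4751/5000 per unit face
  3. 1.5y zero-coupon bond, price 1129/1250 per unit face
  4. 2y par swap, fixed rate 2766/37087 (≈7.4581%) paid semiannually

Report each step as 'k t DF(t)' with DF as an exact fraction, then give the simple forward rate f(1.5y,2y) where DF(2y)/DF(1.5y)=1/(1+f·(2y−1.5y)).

step 1 [0.5y] bond c/2=11/400: DF=(255231/250000 − 11/400·(0))/(1+11/400) = 621/625 ≈ 0.993600
step 2 [1y] zero: DF = P = 4751/5000 ≈ 0.950200
step 3 [1.5y] zero: DF = P = 1129/1250 ≈ 0.903200
step 4 [2y] swap r/2=1383/37087: DF=(1 − 1383/37087·(0.993600+0.950200+0.903200))/(1+1383/37087) = 8617/10000 ≈ 0.861700

1 1/2 621/625
2 1 4751/5000
3 3/2 1129/1250
4 2 8617/10000
f(1.5y,2y) = ((1129/1250)/(8617/10000) − 1)/(1/2) = 830/8617 ≈ 9.6321%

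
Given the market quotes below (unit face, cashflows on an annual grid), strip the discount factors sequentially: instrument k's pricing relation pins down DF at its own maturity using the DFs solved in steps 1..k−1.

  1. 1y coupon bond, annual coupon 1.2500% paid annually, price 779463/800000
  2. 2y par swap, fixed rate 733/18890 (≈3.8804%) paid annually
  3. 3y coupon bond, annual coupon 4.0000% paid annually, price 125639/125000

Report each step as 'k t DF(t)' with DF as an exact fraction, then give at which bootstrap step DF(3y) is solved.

1 1 9623/10000
2 2 9267/10000
3 3 4469/5000
DF(3y) is solved at step 3

step 1 [1y] bond c/1=1/80: DF=(779463/800000 − 1/80·(0))/(1+1/80) = 9623/10000 ≈ 0.962300
step 2 [2y] swap r/1=733/18890: DF=(1 − 733/18890·(0.962300))/(1+733/18890) = 9267/10000 ≈ 0.926700
step 3 [3y] bond c/1=1/25: DF=(125639/125000 − 1/25·(0.962300+0.926700))/(1+1/25) = 4469/5000 ≈ 0.893800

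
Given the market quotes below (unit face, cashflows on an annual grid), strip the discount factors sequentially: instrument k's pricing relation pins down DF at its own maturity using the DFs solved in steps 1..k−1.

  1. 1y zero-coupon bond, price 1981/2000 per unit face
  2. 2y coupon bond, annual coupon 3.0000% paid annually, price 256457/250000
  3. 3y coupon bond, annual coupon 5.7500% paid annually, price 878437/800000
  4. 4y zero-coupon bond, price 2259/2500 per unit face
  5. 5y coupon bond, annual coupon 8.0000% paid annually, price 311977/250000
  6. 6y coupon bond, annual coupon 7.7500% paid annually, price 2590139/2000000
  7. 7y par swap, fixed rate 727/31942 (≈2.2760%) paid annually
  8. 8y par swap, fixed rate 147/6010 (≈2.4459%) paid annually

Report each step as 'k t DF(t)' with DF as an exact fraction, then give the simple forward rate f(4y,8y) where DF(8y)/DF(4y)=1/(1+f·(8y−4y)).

step 1 [1y] zero: DF = P = 1981/2000 ≈ 0.990500
step 2 [2y] bond c/1=3/100: DF=(256457/250000 − 3/100·(0.990500))/(1+3/100) = 9671/10000 ≈ 0.967100
step 3 [3y] bond c/1=23/400: DF=(878437/800000 − 23/400·(0.990500+0.967100))/(1+23/400) = 9319/10000 ≈ 0.931900
step 4 [4y] zero: DF = P = 2259/2500 ≈ 0.903600
step 5 [5y] bond c/1=2/25: DF=(311977/250000 − 2/25·(0.990500+0.967100+0.931900+0.903600))/(1+2/25) = 1749/2000 ≈ 0.874500
step 6 [6y] bond c/1=31/400: DF=(2590139/2000000 − 31/400·(0.990500+0.967100+0.931900+0.903600+0.874500))/(1+31/400) = 4331/5000 ≈ 0.866200
step 7 [7y] swap r/1=727/31942: DF=(1 − 727/31942·(0.990500+0.967100+0.931900+0.903600+0.874500+0.866200))/(1+727/31942) = 4273/5000 ≈ 0.854600
step 8 [8y] swap r/1=147/6010: DF=(1 − 147/6010·(0.990500+0.967100+0.931900+0.903600+0.874500+0.866200+0.854600))/(1+147/6010) = 2059/2500 ≈ 0.823600

1 1 1981/2000
2 2 9671/10000
3 3 9319/10000
4 4 2259/2500
5 5 1749/2000
6 6 4331/5000
7 7 4273/5000
8 8 2059/2500
f(4y,8y) = ((2259/2500)/(2059/2500) − 1)/(4) = 50/2059 ≈ 2.4284%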